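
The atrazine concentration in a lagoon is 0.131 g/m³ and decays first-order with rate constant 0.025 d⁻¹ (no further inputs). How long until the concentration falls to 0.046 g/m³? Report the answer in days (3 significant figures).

41.9 d

t = ln(C₀/C)/k = ln(0.131/0.046)/0.025 = 1.047/0.025 = 41.86 d.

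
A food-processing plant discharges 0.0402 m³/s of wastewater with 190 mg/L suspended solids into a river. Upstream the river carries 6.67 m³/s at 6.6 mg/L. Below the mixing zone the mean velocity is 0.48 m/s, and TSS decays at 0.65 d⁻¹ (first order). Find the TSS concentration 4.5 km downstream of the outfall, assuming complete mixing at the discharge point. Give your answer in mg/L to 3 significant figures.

7.17 mg/L

After complete mixing, C₀ = (0.0402·190 + 6.67·6.6) / 6.71 = 7.699 mg/L.
Travel time t = 4500 m / 0.48 m/s = 9375 s = 0.1085 d.
C = 7.699·exp(−0.65·0.1085) = 7.699·0.9319 = 7.174 mg/L.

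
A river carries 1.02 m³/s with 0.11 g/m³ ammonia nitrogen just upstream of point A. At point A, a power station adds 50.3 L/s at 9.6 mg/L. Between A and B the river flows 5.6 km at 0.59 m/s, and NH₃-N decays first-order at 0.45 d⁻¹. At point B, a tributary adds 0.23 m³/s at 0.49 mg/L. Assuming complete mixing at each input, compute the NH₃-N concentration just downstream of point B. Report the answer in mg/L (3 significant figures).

0.522 mg/L

50.3 L/s = 0.0503 m³/s.
After input A: C = (1.02·0.11 + 0.0503·9.6) / 1.07 = 0.556 mg/L.
Over the 5.6 km reach to input B (t = 9492 s = 0.1099 d), decay gives C = 0.556·exp(−0.45·0.1099) = 0.5292 mg/L.
After input B: C = (1.07·0.5292 + 0.23·0.49) / 1.3 = 0.5222 mg/L.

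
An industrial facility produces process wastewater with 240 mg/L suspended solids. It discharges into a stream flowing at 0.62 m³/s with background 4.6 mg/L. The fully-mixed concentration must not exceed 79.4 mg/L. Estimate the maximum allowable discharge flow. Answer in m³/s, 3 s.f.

0.289 m³/s

Mass balance at complete mixing: C_std·(Q_w + Q_r) = Q_w·C_e + Q_r·C_b.
Rearranging, Q_w = Q_r·(C_std − C_b)/(C_e − C_std) = 0.62·(79.4 − 4.6) / (240 − 79.4) = 0.2888 m³/s.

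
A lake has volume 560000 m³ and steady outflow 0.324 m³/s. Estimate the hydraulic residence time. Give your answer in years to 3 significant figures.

Q = 0.324 m³/s × 3.156e+07 s/yr = 1.022e+07 m³/yr.
Hydraulic residence time τ = V/Q = 560000/1.022e+07 = 0.05477 yr.

0.0548 yr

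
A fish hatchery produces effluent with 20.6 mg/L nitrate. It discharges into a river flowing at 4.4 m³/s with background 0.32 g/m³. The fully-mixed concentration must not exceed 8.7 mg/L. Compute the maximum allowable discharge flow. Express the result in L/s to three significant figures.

Mass balance at complete mixing: C_std·(Q_w + Q_r) = Q_w·C_e + Q_r·C_b.
Rearranging, Q_w = Q_r·(C_std − C_b)/(C_e − C_std) = 4.4·(8.7 − 0.32) / (20.6 − 8.7) = 3.098 m³/s.
= 3098 L/s.

3100 L/s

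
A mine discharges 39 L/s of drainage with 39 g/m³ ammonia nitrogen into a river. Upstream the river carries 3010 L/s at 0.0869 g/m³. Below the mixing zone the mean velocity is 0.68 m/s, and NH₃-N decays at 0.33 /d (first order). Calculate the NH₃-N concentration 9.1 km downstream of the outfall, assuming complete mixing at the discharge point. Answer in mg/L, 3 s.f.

0.556 mg/L

39 L/s = 0.039 m³/s.
3010 L/s = 3.01 m³/s.
After complete mixing, C₀ = (0.039·39 + 3.01·0.0869) / 3.049 = 0.5846 mg/L.
Travel time t = 9100 m / 0.68 m/s = 1.338e+04 s = 0.1549 d.
C = 0.5846·exp(−0.33·0.1549) = 0.5846·0.9502 = 0.5555 mg/L.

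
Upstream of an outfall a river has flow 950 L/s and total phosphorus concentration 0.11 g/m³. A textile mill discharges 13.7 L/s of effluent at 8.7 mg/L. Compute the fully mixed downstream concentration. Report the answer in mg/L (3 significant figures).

0.232 mg/L

13.7 L/s = 0.0137 m³/s.
950 L/s = 0.95 m³/s.
Flow-weighted mixing gives C = (0.0137·8.7 + 0.95·0.11) / (0.0137 + 0.95) = 0.2237/0.9637 = 0.2321 mg/L.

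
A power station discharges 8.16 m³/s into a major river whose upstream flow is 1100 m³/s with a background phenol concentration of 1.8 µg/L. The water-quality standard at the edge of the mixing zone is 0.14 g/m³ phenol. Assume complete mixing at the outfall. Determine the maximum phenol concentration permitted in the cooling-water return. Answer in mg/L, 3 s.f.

1.8 µg/L = 0.0018 mg/L.
Mass balance: 0.14·1108 = 8.16·Cₑ + 1100·0.0018.
Cₑ = (155.1 − 1.98) / 8.16 = 18.77 mg/L.

18.8 mg/L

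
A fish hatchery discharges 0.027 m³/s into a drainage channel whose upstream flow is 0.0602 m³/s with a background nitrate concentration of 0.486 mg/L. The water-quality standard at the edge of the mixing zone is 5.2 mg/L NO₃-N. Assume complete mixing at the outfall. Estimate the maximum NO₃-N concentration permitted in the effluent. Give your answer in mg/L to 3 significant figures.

Mass balance: 5.2·0.0872 = 0.027·Cₑ + 0.0602·0.486.
Cₑ = (0.4534 − 0.02926) / 0.027 = 15.71 mg/L.

15.7 mg/L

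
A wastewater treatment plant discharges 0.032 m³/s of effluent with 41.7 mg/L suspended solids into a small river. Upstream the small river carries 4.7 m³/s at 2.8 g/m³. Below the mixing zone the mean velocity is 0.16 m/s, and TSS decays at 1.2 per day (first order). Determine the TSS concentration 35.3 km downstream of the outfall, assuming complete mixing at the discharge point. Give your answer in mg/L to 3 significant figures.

0.143 mg/L

After complete mixing, C₀ = (0.032·41.7 + 4.7·2.8) / 4.732 = 3.063 mg/L.
Travel time t = 3.53e+04 m / 0.16 m/s = 2.206e+05 s = 2.554 d.
C = 3.063·exp(−1.2·2.554) = 3.063·0.04669 = 0.143 mg/L.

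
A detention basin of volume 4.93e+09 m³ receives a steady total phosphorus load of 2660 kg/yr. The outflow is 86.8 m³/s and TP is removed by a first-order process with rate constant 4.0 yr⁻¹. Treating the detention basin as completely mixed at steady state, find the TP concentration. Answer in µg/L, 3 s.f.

Outflow Q = 86.8 m³/s × 3.156e+07 s/yr = 2.739e+09 m³/yr.
Steady-state CSTR mass balance: W = Q·C + k·V·C, so C = W/(Q + kV).
Q + kV = 2.739e+09 + 4.0·4.93e+09 = 2.246e+10 m³/yr.
C = 2660/2.246e+10 = 1.184e-07 kg/m³ = 0.0001184 mg/L = 0.1184 µg/L.

0.118 µg/L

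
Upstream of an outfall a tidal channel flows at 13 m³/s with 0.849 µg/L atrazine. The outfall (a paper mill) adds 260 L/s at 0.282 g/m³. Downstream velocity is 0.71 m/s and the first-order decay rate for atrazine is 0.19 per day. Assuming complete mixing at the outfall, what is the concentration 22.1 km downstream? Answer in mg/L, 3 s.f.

260 L/s = 0.26 m³/s.
0.849 µg/L = 0.000849 mg/L.
After complete mixing, C₀ = (0.26·0.282 + 13·0.000849) / 13.26 = 0.006362 mg/L.
Travel time t = 2.21e+04 m / 0.71 m/s = 3.113e+04 s = 0.3603 d.
C = 0.006362·exp(−0.19·0.3603) = 0.006362·0.9338 = 0.005941 mg/L.

0.00594 mg/L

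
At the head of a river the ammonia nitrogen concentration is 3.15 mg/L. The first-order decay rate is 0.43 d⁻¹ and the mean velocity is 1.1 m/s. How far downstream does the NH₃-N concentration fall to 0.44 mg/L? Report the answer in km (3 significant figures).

From C = C₀·e^(−kt), t = ln(C₀/C)/k = ln(3.15/0.44)/0.43 = 1.968/0.43 = 4.578 d.
Distance = v·t = 1.1 m/s × 3.955e+05 s = 4.351e+05 m = 435.1 km.

435 km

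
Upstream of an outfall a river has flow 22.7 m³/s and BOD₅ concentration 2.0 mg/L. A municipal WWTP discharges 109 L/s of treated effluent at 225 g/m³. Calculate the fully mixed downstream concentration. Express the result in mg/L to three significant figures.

3.07 mg/L

109 L/s = 0.109 m³/s.
By mass balance at complete mixing, C = (0.109·225 + 22.7·2) / (0.109 + 22.7) = 69.92/22.81 = 3.066 mg/L.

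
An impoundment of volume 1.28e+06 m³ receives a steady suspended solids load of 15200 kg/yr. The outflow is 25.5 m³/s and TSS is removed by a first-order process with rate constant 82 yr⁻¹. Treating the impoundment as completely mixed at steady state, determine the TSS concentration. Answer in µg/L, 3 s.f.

Outflow Q = 25.5 m³/s × 3.156e+07 s/yr = 8.047e+08 m³/yr.
Steady-state CSTR mass balance: W = Q·C + k·V·C, so C = W/(Q + kV).
Q + kV = 8.047e+08 + 82·1.28e+06 = 9.097e+08 m³/yr.
C = 15200/9.097e+08 = 1.671e-05 kg/m³ = 0.01671 mg/L = 16.71 µg/L.

16.7 µg/L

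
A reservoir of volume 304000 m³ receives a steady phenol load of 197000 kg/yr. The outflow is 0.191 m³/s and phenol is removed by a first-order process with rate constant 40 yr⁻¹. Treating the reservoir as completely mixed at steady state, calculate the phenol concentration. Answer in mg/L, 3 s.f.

10.8 mg/L

Outflow Q = 0.191 m³/s × 3.156e+07 s/yr = 6.028e+06 m³/yr.
Steady-state CSTR mass balance: W = Q·C + k·V·C, so C = W/(Q + kV).
Q + kV = 6.028e+06 + 40·304000 = 1.819e+07 m³/yr.
C = 197000/1.819e+07 = 0.01083 kg/m³ = 10.83 mg/L.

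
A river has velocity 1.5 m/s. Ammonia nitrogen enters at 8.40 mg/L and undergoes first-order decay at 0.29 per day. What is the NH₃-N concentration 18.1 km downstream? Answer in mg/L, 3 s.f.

8.07 mg/L

Travel time t = 18.1 km / 1.5 m/s = 1.81e+04/1.5 = 1.207e+04 s = 0.1397 d.
First-order decay: C = 8.40·exp(−0.29·0.1397) = 8.40·0.9603 = 8.067 mg/L.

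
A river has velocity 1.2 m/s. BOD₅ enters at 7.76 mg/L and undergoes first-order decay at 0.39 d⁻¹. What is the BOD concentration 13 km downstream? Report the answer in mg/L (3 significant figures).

Travel time t = 13 km / 1.2 m/s = 1.3e+04/1.2 = 1.083e+04 s = 0.1254 d.
First-order decay: C = 7.76·exp(−0.39·0.1254) = 7.76·0.9523 = 7.39 mg/L.

7.39 mg/L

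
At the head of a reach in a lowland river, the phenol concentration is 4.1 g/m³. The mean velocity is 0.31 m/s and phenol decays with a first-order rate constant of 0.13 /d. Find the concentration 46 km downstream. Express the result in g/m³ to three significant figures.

3.28 g/m³

Travel time t = 46 km / 0.31 m/s = 4.6e+04/0.31 = 1.484e+05 s = 1.717 d.
First-order decay: C = 4.1·exp(−0.13·1.717) = 4.1·0.7999 = 3.28 g/m³.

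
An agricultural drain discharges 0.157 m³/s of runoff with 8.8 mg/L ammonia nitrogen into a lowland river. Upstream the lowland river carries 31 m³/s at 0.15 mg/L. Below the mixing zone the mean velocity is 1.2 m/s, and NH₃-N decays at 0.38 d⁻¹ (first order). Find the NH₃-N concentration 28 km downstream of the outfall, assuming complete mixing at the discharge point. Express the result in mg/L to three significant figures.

0.175 mg/L

After complete mixing, C₀ = (0.157·8.8 + 31·0.15) / 31.16 = 0.1936 mg/L.
Travel time t = 2.8e+04 m / 1.2 m/s = 2.333e+04 s = 0.2701 d.
C = 0.1936·exp(−0.38·0.2701) = 0.1936·0.9025 = 0.1747 mg/L.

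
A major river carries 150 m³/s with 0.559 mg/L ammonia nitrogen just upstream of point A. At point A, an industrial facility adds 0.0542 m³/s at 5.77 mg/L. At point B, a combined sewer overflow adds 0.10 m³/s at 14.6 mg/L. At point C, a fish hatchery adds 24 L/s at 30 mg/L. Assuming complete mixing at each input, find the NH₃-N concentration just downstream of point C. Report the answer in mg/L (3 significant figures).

After input A: C = (150·0.559 + 0.0542·5.77) / 150.1 = 0.5609 mg/L.
After input B: C = (150.1·0.5609 + 0.1·14.6) / 150.2 = 0.5702 mg/L.
24 L/s = 0.024 m³/s.
After input C: C = (150.2·0.5702 + 0.024·30) / 150.2 = 0.5749 mg/L.

0.575 mg/L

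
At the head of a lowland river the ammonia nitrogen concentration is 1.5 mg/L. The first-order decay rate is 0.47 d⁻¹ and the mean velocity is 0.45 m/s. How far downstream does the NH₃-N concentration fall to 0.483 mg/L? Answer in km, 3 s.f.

93.7 km

From C = C₀·e^(−kt), t = ln(C₀/C)/k = ln(1.5/0.483)/0.47 = 1.133/0.47 = 2.411 d.
Distance = v·t = 0.45 m/s × 2.083e+05 s = 9.374e+04 m = 93.74 km.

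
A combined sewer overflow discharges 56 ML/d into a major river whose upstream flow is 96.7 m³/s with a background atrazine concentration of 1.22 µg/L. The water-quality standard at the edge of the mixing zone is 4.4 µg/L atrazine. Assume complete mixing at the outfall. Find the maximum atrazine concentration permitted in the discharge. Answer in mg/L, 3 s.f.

0.479 mg/L

56 ML/d = 0.6481 m³/s.
1.22 µg/L = 0.00122 mg/L.
4.4 µg/L = 0.0044 mg/L.
Mass balance: 0.0044·97.35 = 0.6481·Cₑ + 96.7·0.00122.
Cₑ = (0.4283 − 0.118) / 0.6481 = 0.4788 mg/L.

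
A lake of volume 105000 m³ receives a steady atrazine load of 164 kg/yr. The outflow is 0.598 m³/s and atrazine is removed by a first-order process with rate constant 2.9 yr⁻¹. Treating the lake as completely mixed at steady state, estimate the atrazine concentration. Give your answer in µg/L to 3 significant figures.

8.55 µg/L

Outflow Q = 0.598 m³/s × 3.156e+07 s/yr = 1.887e+07 m³/yr.
Steady-state CSTR mass balance: W = Q·C + k·V·C, so C = W/(Q + kV).
Q + kV = 1.887e+07 + 2.9·105000 = 1.918e+07 m³/yr.
C = 164/1.918e+07 = 8.552e-06 kg/m³ = 0.008552 mg/L = 8.552 µg/L.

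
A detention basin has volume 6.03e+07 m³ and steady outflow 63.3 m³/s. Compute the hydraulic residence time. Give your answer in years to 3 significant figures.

Q = 63.3 m³/s × 3.156e+07 s/yr = 1.998e+09 m³/yr.
Hydraulic residence time τ = V/Q = 6.03e+07/1.998e+09 = 0.03019 yr.

0.0302 yr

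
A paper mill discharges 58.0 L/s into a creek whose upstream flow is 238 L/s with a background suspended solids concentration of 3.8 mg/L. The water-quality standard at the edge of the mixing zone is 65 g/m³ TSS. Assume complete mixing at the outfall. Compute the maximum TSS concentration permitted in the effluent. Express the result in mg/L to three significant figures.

316 mg/L

58.0 L/s = 0.058 m³/s.
238 L/s = 0.238 m³/s.
Mass balance: 65·0.296 = 0.058·Cₑ + 0.238·3.8.
Cₑ = (19.24 − 0.9044) / 0.058 = 316.1 mg/L.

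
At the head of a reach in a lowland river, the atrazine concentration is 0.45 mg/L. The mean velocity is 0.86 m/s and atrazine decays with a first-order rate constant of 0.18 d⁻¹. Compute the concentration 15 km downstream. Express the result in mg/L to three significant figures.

Travel time t = 15 km / 0.86 m/s = 1.5e+04/0.86 = 1.744e+04 s = 0.2019 d.
First-order decay: C = 0.45·exp(−0.18·0.2019) = 0.45·0.9643 = 0.4339 mg/L.

0.434 mg/L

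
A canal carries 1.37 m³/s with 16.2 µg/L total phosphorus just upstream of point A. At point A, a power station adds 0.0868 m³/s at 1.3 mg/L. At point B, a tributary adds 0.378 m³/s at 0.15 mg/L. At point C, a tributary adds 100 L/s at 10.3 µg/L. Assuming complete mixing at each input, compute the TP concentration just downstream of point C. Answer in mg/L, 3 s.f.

0.0996 mg/L

16.2 µg/L = 0.0162 mg/L.
After input A: C = (1.37·0.0162 + 0.0868·1.3) / 1.457 = 0.09269 mg/L.
After input B: C = (1.457·0.09269 + 0.378·0.15) / 1.835 = 0.1045 mg/L.
100 L/s = 0.1 m³/s.
10.3 µg/L = 0.0103 mg/L.
After input C: C = (1.835·0.1045 + 0.1·0.0103) / 1.935 = 0.09963 mg/L.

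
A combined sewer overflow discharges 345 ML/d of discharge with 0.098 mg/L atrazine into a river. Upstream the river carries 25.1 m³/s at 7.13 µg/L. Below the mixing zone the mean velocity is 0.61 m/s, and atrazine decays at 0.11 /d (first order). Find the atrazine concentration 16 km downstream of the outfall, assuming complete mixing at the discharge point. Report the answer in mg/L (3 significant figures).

345 ML/d = 3.993 m³/s.
7.13 µg/L = 0.00713 mg/L.
After complete mixing, C₀ = (3.993·0.098 + 25.1·0.00713) / 29.09 = 0.0196 mg/L.
Travel time t = 1.6e+04 m / 0.61 m/s = 2.623e+04 s = 0.3036 d.
C = 0.0196·exp(−0.11·0.3036) = 0.0196·0.9672 = 0.01896 mg/L.

0.0190 mg/L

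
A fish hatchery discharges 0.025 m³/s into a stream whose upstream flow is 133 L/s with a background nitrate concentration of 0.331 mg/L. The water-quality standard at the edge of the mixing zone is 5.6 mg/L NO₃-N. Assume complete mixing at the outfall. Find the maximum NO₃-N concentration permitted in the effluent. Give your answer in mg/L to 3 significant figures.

133 L/s = 0.133 m³/s.
Mass balance: 5.6·0.158 = 0.025·Cₑ + 0.133·0.331.
Cₑ = (0.8848 − 0.04402) / 0.025 = 33.63 mg/L.

33.6 mg/L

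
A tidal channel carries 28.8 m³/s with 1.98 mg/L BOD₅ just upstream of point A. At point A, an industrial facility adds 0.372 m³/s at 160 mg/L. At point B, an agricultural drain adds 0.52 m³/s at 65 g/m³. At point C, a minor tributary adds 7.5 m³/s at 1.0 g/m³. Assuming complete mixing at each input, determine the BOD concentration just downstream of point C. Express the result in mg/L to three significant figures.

4.24 mg/L

After input A: C = (28.8·1.98 + 0.372·160) / 29.17 = 3.995 mg/L.
After input B: C = (29.17·3.995 + 0.52·65) / 29.69 = 5.063 mg/L.
After input C: C = (29.69·5.063 + 7.5·1) / 37.19 = 4.244 mg/L.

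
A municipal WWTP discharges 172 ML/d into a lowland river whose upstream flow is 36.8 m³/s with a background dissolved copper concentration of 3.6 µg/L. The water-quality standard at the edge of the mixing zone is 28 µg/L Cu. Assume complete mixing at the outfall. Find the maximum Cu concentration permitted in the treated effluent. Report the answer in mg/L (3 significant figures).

0.479 mg/L

172 ML/d = 1.991 m³/s.
3.6 µg/L = 0.0036 mg/L.
28 µg/L = 0.028 mg/L.
Mass balance: 0.028·38.79 = 1.991·Cₑ + 36.8·0.0036.
Cₑ = (1.086 − 0.1325) / 1.991 = 0.479 mg/L.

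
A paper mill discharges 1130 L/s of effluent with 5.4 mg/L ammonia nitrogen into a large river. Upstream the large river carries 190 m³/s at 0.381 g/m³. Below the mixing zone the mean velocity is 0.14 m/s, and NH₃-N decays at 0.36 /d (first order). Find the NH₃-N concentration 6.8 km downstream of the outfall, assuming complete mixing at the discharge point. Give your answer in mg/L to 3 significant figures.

1130 L/s = 1.13 m³/s.
After complete mixing, C₀ = (1.13·5.4 + 190·0.381) / 191.1 = 0.4107 mg/L.
Travel time t = 6800 m / 0.14 m/s = 4.857e+04 s = 0.5622 d.
C = 0.4107·exp(−0.36·0.5622) = 0.4107·0.8168 = 0.3354 mg/L.

0.335 mg/L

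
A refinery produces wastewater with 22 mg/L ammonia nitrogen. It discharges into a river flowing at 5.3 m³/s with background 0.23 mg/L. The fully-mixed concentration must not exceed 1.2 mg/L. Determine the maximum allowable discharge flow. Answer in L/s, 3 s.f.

Mass balance at complete mixing: C_std·(Q_w + Q_r) = Q_w·C_e + Q_r·C_b.
Rearranging, Q_w = Q_r·(C_std − C_b)/(C_e − C_std) = 5.3·(1.2 − 0.23) / (22 − 1.2) = 0.2472 m³/s.
= 247.2 L/s.

247 L/s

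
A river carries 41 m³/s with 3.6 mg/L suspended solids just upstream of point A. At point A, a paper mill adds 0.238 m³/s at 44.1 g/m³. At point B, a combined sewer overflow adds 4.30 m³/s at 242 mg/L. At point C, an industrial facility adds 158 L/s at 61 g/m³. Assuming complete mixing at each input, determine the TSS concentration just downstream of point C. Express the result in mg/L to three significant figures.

After input A: C = (41·3.6 + 0.238·44.1) / 41.24 = 3.834 mg/L.
After input B: C = (41.24·3.834 + 4.3·242) / 45.54 = 26.32 mg/L.
158 L/s = 0.158 m³/s.
After input C: C = (45.54·26.32 + 0.158·61) / 45.7 = 26.44 mg/L.

26.4 mg/L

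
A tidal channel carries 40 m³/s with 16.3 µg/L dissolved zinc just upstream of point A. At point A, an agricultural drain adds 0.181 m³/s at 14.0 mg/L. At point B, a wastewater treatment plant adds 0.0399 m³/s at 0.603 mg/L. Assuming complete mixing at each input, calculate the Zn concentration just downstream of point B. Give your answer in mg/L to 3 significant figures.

0.0798 mg/L

16.3 µg/L = 0.0163 mg/L.
After input A: C = (40·0.0163 + 0.181·14) / 40.18 = 0.07929 mg/L.
After input B: C = (40.18·0.07929 + 0.0399·0.603) / 40.22 = 0.07981 mg/L.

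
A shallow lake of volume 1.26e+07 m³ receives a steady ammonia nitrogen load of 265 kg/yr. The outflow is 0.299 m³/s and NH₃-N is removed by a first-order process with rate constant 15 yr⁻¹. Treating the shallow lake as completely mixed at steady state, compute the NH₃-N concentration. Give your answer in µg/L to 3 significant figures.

1.34 µg/L

Outflow Q = 0.299 m³/s × 3.156e+07 s/yr = 9.436e+06 m³/yr.
Steady-state CSTR mass balance: W = Q·C + k·V·C, so C = W/(Q + kV).
Q + kV = 9.436e+06 + 15·1.26e+07 = 1.984e+08 m³/yr.
C = 265/1.984e+08 = 1.335e-06 kg/m³ = 0.001335 mg/L = 1.335 µg/L.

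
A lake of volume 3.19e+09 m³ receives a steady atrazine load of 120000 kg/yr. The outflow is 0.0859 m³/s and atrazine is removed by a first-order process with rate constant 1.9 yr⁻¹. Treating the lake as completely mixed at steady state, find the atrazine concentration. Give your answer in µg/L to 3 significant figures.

Outflow Q = 0.0859 m³/s × 3.156e+07 s/yr = 2.711e+06 m³/yr.
Steady-state CSTR mass balance: W = Q·C + k·V·C, so C = W/(Q + kV).
Q + kV = 2.711e+06 + 1.9·3.19e+09 = 6.064e+09 m³/yr.
C = 120000/6.064e+09 = 1.979e-05 kg/m³ = 0.01979 mg/L = 19.79 µg/L.

19.8 µg/L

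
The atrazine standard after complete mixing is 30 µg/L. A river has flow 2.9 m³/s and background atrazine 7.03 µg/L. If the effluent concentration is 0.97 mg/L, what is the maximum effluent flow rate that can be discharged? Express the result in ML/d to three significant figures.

7.03 µg/L = 0.00703 mg/L.
30 µg/L = 0.03 mg/L.
Mass balance at complete mixing: C_std·(Q_w + Q_r) = Q_w·C_e + Q_r·C_b.
Rearranging, Q_w = Q_r·(C_std − C_b)/(C_e − C_std) = 2.9·(0.03 − 0.00703) / (0.97 − 0.03) = 0.07086 m³/s.
= 6.123 ML/d.

6.12 ML/d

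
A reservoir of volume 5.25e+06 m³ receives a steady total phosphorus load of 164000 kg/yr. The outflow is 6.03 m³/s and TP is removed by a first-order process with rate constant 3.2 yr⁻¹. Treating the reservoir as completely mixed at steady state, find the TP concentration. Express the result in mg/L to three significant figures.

Outflow Q = 6.03 m³/s × 3.156e+07 s/yr = 1.903e+08 m³/yr.
Steady-state CSTR mass balance: W = Q·C + k·V·C, so C = W/(Q + kV).
Q + kV = 1.903e+08 + 3.2·5.25e+06 = 2.071e+08 m³/yr.
C = 164000/2.071e+08 = 0.0007919 kg/m³ = 0.7919 mg/L.

0.792 mg/L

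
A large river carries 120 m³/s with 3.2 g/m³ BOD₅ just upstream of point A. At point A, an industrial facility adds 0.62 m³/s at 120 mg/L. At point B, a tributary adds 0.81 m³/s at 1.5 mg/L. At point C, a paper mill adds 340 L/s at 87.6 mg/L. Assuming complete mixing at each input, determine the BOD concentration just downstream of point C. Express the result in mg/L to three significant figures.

4.02 mg/L

After input A: C = (120·3.2 + 0.62·120) / 120.6 = 3.8 mg/L.
After input B: C = (120.6·3.8 + 0.81·1.5) / 121.4 = 3.785 mg/L.
340 L/s = 0.34 m³/s.
After input C: C = (121.4·3.785 + 0.34·87.6) / 121.8 = 4.019 mg/L.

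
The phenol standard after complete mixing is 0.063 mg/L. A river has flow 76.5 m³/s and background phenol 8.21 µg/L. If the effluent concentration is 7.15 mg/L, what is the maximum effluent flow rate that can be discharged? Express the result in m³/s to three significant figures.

0.591 m³/s

8.21 µg/L = 0.00821 mg/L.
Mass balance at complete mixing: C_std·(Q_w + Q_r) = Q_w·C_e + Q_r·C_b.
Rearranging, Q_w = Q_r·(C_std − C_b)/(C_e − C_std) = 76.5·(0.063 − 0.00821) / (7.15 − 0.063) = 0.5914 m³/s.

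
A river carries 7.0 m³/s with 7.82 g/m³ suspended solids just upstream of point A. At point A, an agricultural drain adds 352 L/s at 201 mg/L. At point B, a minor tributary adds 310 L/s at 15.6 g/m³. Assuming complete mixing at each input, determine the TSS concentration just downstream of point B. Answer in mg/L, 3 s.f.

17.0 mg/L

352 L/s = 0.352 m³/s.
After input A: C = (7·7.82 + 0.352·201) / 7.352 = 17.07 mg/L.
310 L/s = 0.31 m³/s.
After input B: C = (7.352·17.07 + 0.31·15.6) / 7.662 = 17.01 mg/L.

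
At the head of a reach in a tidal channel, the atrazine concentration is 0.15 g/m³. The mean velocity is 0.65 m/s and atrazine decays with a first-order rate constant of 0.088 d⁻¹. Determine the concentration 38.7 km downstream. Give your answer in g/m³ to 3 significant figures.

0.141 g/m³

Travel time t = 38.7 km / 0.65 m/s = 3.87e+04/0.65 = 5.954e+04 s = 0.6891 d.
First-order decay: C = 0.15·exp(−0.088·0.6891) = 0.15·0.9412 = 0.1412 g/m³.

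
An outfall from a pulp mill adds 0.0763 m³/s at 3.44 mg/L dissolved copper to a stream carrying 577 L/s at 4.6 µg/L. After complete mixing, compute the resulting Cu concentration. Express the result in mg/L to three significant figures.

577 L/s = 0.577 m³/s.
4.6 µg/L = 0.0046 mg/L.
Flow-weighted mixing gives C = (0.0763·3.44 + 0.577·0.0046) / (0.0763 + 0.577) = 0.2651/0.6533 = 0.4058 mg/L.

0.406 mg/L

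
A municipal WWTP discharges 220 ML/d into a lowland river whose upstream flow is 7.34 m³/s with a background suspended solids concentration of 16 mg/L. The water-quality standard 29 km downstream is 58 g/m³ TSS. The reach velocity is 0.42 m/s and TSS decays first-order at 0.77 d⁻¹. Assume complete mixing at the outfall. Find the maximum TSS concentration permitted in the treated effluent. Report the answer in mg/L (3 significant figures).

220 ML/d = 2.546 m³/s.
Travel time to the compliance point: t = 2.9e+04/0.42 = 6.905e+04 s = 0.7992 d; decay factor exp(−0.77·0.7992) = 0.5404.
So the concentration just after mixing may be at most 58/0.5404 = 107.3 mg/L.
Mass balance: 107.3·9.886 = 2.546·Cₑ + 7.34·16.
Cₑ = (1061 − 117.4) / 2.546 = 370.6 mg/L.

371 mg/L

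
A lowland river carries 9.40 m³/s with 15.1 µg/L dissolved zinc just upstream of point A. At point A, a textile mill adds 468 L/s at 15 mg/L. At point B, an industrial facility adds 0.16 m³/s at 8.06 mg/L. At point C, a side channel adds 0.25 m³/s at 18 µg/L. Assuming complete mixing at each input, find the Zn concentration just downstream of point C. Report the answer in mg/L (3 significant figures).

0.823 mg/L

15.1 µg/L = 0.0151 mg/L.
468 L/s = 0.468 m³/s.
After input A: C = (9.4·0.0151 + 0.468·15) / 9.868 = 0.7258 mg/L.
After input B: C = (9.868·0.7258 + 0.16·8.06) / 10.03 = 0.8428 mg/L.
18 µg/L = 0.018 mg/L.
After input C: C = (10.03·0.8428 + 0.25·0.018) / 10.28 = 0.8227 mg/L.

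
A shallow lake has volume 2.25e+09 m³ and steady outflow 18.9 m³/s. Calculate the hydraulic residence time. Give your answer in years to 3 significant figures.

3.77 yr

Q = 18.9 m³/s × 3.156e+07 s/yr = 5.964e+08 m³/yr.
Hydraulic residence time τ = V/Q = 2.25e+09/5.964e+08 = 3.772 yr.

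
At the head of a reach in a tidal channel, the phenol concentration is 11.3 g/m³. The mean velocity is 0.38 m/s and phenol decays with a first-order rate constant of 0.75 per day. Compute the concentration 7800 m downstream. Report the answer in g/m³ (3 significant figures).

Travel time t = 7800 m / 0.38 m/s = 7800/0.38 = 2.053e+04 s = 0.2376 d.
First-order decay: C = 11.3·exp(−0.75·0.2376) = 11.3·0.8368 = 9.456 g/m³.

9.46 g/m³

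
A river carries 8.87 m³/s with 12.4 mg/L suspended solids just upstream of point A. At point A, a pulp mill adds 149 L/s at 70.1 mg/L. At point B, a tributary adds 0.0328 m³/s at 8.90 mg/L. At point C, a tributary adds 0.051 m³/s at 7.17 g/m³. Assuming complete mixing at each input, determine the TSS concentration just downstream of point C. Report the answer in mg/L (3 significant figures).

13.3 mg/L

149 L/s = 0.149 m³/s.
After input A: C = (8.87·12.4 + 0.149·70.1) / 9.019 = 13.35 mg/L.
After input B: C = (9.019·13.35 + 0.0328·8.9) / 9.052 = 13.34 mg/L.
After input C: C = (9.052·13.34 + 0.051·7.17) / 9.103 = 13.3 mg/L.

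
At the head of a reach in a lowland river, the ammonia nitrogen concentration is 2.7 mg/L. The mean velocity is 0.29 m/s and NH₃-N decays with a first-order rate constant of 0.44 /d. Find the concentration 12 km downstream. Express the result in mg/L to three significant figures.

2.19 mg/L

Travel time t = 12 km / 0.29 m/s = 1.2e+04/0.29 = 4.138e+04 s = 0.4789 d.
First-order decay: C = 2.7·exp(−0.44·0.4789) = 2.7·0.81 = 2.187 mg/L.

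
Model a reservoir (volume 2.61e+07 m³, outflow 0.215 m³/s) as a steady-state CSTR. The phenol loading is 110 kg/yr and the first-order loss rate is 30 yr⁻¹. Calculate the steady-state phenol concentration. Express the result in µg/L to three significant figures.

0.139 µg/L

Outflow Q = 0.215 m³/s × 3.156e+07 s/yr = 6.785e+06 m³/yr.
Steady-state CSTR mass balance: W = Q·C + k·V·C, so C = W/(Q + kV).
Q + kV = 6.785e+06 + 30·2.61e+07 = 7.898e+08 m³/yr.
C = 110/7.898e+08 = 1.393e-07 kg/m³ = 0.0001393 mg/L = 0.1393 µg/L.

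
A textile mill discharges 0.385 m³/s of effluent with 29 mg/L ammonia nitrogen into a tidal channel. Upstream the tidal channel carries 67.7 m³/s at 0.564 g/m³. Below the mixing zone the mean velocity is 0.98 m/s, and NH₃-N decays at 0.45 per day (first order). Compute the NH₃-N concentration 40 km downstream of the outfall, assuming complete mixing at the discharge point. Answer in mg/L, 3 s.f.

0.586 mg/L

After complete mixing, C₀ = (0.385·29 + 67.7·0.564) / 68.09 = 0.7248 mg/L.
Travel time t = 4e+04 m / 0.98 m/s = 4.082e+04 s = 0.4724 d.
C = 0.7248·exp(−0.45·0.4724) = 0.7248·0.8085 = 0.586 mg/L.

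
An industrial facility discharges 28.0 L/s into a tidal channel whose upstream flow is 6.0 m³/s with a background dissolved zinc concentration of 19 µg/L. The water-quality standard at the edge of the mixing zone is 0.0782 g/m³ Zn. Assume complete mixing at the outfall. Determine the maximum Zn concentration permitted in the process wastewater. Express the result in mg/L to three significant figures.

28.0 L/s = 0.028 m³/s.
19 µg/L = 0.019 mg/L.
Mass balance: 0.0782·6.028 = 0.028·Cₑ + 6·0.019.
Cₑ = (0.4714 − 0.114) / 0.028 = 12.76 mg/L.

12.8 mg/L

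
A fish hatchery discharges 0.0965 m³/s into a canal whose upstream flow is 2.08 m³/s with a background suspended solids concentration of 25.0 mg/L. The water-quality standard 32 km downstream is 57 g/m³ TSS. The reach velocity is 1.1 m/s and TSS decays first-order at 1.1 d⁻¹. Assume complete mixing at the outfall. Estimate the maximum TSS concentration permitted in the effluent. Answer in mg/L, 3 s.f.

1320 mg/L

Travel time to the compliance point: t = 3.2e+04/1.1 = 2.909e+04 s = 0.3367 d; decay factor exp(−1.1·0.3367) = 0.6905.
So the concentration just after mixing may be at most 57/0.6905 = 82.55 mg/L.
Mass balance: 82.55·2.176 = 0.0965·Cₑ + 2.08·25.
Cₑ = (179.7 − 52) / 0.0965 = 1323 mg/L.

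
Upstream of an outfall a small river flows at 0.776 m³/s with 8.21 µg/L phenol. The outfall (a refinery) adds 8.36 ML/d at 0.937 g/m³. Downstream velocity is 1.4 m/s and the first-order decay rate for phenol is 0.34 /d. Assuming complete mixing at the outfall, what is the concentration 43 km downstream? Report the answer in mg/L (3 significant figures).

8.36 ML/d = 0.09676 m³/s.
8.21 µg/L = 0.00821 mg/L.
After complete mixing, C₀ = (0.09676·0.937 + 0.776·0.00821) / 0.8728 = 0.1112 mg/L.
Travel time t = 4.3e+04 m / 1.4 m/s = 3.071e+04 s = 0.3555 d.
C = 0.1112·exp(−0.34·0.3555) = 0.1112·0.8862 = 0.09852 mg/L.

0.0985 mg/L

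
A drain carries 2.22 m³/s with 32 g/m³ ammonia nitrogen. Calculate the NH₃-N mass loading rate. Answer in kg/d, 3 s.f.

Mass flux = Q·C = 2.22 m³/s × 32 g/m³ = 71.04 g/s.
= 71.04 g/s × 86.4 = 6138 kg/d.

6140 kg/d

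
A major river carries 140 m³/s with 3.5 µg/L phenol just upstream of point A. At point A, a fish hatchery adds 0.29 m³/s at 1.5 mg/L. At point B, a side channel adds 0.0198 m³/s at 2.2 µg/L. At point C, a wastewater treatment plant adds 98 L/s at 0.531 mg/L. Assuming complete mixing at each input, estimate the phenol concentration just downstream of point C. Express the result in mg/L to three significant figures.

0.00696 mg/L

3.5 µg/L = 0.0035 mg/L.
After input A: C = (140·0.0035 + 0.29·1.5) / 140.3 = 0.006593 mg/L.
2.2 µg/L = 0.0022 mg/L.
After input B: C = (140.3·0.006593 + 0.0198·0.0022) / 140.3 = 0.006593 mg/L.
98 L/s = 0.098 m³/s.
After input C: C = (140.3·0.006593 + 0.098·0.531) / 140.4 = 0.006959 mg/L.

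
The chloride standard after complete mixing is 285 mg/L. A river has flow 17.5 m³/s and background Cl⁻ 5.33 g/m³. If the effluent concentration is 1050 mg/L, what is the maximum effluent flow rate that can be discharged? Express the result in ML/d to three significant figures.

Mass balance at complete mixing: C_std·(Q_w + Q_r) = Q_w·C_e + Q_r·C_b.
Rearranging, Q_w = Q_r·(C_std − C_b)/(C_e − C_std) = 17.5·(285 − 5.33) / (1050 − 285) = 6.398 m³/s.
= 552.8 ML/d.

553 ML/d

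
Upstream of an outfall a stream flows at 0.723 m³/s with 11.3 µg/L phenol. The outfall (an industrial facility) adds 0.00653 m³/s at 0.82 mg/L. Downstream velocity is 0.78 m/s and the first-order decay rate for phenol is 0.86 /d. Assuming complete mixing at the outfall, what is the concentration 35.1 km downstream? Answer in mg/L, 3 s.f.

11.3 µg/L = 0.0113 mg/L.
After complete mixing, C₀ = (0.00653·0.82 + 0.723·0.0113) / 0.7295 = 0.01854 mg/L.
Travel time t = 3.51e+04 m / 0.78 m/s = 4.5e+04 s = 0.5208 d.
C = 0.01854·exp(−0.86·0.5208) = 0.01854·0.639 = 0.01185 mg/L.

0.0118 mg/L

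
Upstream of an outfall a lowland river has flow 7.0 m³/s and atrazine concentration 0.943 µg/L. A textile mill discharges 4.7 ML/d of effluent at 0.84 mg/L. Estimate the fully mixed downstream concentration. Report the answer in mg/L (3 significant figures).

4.7 ML/d = 0.0544 m³/s.
0.943 µg/L = 0.000943 mg/L.
Conservation of mass across the mixing zone: C = (0.0544·0.84 + 7·0.000943) / (0.0544 + 7) = 0.0523/7.054 = 0.007413 mg/L.

0.00741 mg/L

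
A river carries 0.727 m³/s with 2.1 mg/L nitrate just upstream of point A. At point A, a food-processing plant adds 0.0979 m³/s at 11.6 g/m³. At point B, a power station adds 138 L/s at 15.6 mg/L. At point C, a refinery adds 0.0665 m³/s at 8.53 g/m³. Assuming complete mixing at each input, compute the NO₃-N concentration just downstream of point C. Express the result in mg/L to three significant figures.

After input A: C = (0.727·2.1 + 0.0979·11.6) / 0.8249 = 3.227 mg/L.
138 L/s = 0.138 m³/s.
After input B: C = (0.8249·3.227 + 0.138·15.6) / 0.9629 = 5.001 mg/L.
After input C: C = (0.9629·5.001 + 0.0665·8.53) / 1.029 = 5.229 mg/L.

5.23 mg/L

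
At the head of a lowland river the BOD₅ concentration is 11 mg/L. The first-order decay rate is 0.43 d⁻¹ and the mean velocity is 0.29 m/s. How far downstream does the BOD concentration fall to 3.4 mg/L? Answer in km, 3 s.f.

From C = C₀·e^(−kt), t = ln(C₀/C)/k = ln(11/3.4)/0.43 = 1.174/0.43 = 2.731 d.
Distance = v·t = 0.29 m/s × 2.359e+05 s = 6.842e+04 m = 68.42 km.

68.4 km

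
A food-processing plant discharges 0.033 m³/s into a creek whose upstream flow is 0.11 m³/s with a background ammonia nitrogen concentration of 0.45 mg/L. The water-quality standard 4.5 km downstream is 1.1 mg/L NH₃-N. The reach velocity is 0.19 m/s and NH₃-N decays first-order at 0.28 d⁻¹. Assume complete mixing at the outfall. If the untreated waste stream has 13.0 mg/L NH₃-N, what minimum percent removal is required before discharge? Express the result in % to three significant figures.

Travel time to the compliance point: t = 4500/0.19 = 2.368e+04 s = 0.2741 d; decay factor exp(−0.28·0.2741) = 0.9261.
So the concentration just after mixing may be at most 1.1/0.9261 = 1.188 mg/L.
Mass balance: 1.188·0.143 = 0.033·Cₑ + 0.11·0.45.
Cₑ = (0.1698 − 0.0495) / 0.033 = 3.647 mg/L.
Required removal = 1 − 3.647/13.0 = 71.95 %.

71.9 %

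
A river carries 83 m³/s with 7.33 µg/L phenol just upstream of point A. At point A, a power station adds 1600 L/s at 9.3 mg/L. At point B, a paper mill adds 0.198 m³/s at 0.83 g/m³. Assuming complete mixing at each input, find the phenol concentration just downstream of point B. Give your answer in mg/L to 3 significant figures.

7.33 µg/L = 0.00733 mg/L.
1600 L/s = 1.6 m³/s.
After input A: C = (83·0.00733 + 1.6·9.3) / 84.6 = 0.1831 mg/L.
After input B: C = (84.6·0.1831 + 0.198·0.83) / 84.8 = 0.1846 mg/L.

0.185 mg/L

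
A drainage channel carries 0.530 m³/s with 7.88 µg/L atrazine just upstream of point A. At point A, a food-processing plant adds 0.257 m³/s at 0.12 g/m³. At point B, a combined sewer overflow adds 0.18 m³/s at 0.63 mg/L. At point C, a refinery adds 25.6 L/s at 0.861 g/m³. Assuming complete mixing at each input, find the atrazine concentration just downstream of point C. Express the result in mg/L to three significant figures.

7.88 µg/L = 0.00788 mg/L.
After input A: C = (0.53·0.00788 + 0.257·0.12) / 0.787 = 0.04449 mg/L.
After input B: C = (0.787·0.04449 + 0.18·0.63) / 0.967 = 0.1535 mg/L.
25.6 L/s = 0.0256 m³/s.
After input C: C = (0.967·0.1535 + 0.0256·0.861) / 0.9926 = 0.1717 mg/L.

0.172 mg/L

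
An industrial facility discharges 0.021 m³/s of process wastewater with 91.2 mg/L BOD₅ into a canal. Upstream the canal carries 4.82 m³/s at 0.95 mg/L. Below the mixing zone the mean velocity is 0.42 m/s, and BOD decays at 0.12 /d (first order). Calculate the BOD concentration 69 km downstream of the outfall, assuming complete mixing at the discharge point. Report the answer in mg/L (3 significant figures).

After complete mixing, C₀ = (0.021·91.2 + 4.82·0.95) / 4.841 = 1.341 mg/L.
Travel time t = 6.9e+04 m / 0.42 m/s = 1.643e+05 s = 1.901 d.
C = 1.341·exp(−0.12·1.901) = 1.341·0.796 = 1.068 mg/L.

1.07 mg/L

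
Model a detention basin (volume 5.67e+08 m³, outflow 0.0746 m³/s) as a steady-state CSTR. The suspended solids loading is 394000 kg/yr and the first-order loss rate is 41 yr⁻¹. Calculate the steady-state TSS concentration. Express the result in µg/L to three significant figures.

16.9 µg/L

Outflow Q = 0.0746 m³/s × 3.156e+07 s/yr = 2.354e+06 m³/yr.
Steady-state CSTR mass balance: W = Q·C + k·V·C, so C = W/(Q + kV).
Q + kV = 2.354e+06 + 41·5.67e+08 = 2.325e+10 m³/yr.
C = 394000/2.325e+10 = 1.695e-05 kg/m³ = 0.01695 mg/L = 16.95 µg/L.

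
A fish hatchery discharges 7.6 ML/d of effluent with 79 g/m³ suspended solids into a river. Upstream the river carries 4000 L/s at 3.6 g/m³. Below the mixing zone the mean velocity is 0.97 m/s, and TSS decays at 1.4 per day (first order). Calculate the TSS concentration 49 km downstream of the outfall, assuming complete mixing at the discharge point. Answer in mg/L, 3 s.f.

7.6 ML/d = 0.08796 m³/s.
4000 L/s = 4 m³/s.
After complete mixing, C₀ = (0.08796·79 + 4·3.6) / 4.088 = 5.222 mg/L.
Travel time t = 4.9e+04 m / 0.97 m/s = 5.052e+04 s = 0.5847 d.
C = 5.222·exp(−1.4·0.5847) = 5.222·0.4411 = 2.303 mg/L.

2.30 mg/L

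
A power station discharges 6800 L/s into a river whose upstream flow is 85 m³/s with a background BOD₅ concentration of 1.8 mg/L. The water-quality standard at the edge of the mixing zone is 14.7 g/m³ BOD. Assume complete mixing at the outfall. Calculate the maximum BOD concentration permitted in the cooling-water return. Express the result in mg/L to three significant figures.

6800 L/s = 6.8 m³/s.
Mass balance: 14.7·91.8 = 6.8·Cₑ + 85·1.8.
Cₑ = (1349 − 153) / 6.8 = 175.9 mg/L.

176 mg/L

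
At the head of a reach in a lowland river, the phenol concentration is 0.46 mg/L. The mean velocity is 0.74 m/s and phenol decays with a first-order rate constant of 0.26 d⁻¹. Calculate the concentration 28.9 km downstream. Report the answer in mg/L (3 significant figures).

Travel time t = 28.9 km / 0.74 m/s = 2.89e+04/0.74 = 3.905e+04 s = 0.452 d.
First-order decay: C = 0.46·exp(−0.26·0.452) = 0.46·0.8891 = 0.409 mg/L.

0.409 mg/L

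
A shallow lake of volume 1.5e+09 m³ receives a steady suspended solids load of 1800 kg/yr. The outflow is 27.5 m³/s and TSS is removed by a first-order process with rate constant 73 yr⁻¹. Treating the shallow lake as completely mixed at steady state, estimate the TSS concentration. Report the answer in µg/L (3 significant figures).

0.0163 µg/L

Outflow Q = 27.5 m³/s × 3.156e+07 s/yr = 8.678e+08 m³/yr.
Steady-state CSTR mass balance: W = Q·C + k·V·C, so C = W/(Q + kV).
Q + kV = 8.678e+08 + 73·1.5e+09 = 1.104e+11 m³/yr.
C = 1800/1.104e+11 = 1.631e-08 kg/m³ = 1.631e-05 mg/L = 0.01631 µg/L.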